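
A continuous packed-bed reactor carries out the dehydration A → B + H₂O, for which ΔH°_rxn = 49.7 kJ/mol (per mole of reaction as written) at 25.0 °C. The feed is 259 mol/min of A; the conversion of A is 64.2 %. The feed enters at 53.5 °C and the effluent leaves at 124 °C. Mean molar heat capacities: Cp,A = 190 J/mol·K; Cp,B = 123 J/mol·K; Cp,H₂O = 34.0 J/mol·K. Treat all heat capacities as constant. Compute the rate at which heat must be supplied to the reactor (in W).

Extent of reaction ξ = 0.642 × 259 = 166.28 mol/min
Reaction term: ξ·ΔH°_rxn = 166.28 × 49.7 = 8264 kJ/min
Sensible, feed 53.5→25 °C: -1402.5 kJ/min
Outlet flows (mol/min): A 92.722, B 166.28, H₂O 166.28
Sensible, products 25→124 °C: 4328.6 kJ/min
Q = ΔH = 11190 kJ/min = 186.5 kW
Heat supplied = 186500 W

Q_in = 187000 W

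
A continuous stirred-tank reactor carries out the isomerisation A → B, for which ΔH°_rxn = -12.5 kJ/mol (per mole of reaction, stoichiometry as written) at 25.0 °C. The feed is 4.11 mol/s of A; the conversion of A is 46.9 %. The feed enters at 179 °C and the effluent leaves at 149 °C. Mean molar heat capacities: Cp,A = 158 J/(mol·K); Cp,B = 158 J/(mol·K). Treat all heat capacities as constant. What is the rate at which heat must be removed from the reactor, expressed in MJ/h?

Q_out = 157 MJ/h

Extent of reaction ξ = 0.469 × 4.11 = 1.9276 mol/s
Reaction term: ξ·ΔH°_rxn = 1.9276 × -12.5 = -24.095 kJ/s
Sensible, feed 179→25 °C: -100 kJ/s
Outlet flows (mol/s): A 2.1824, B 1.9276
Sensible, products 25→149 °C: 80.523 kJ/s
Q = ΔH = -43.576 kJ/s = -43.576 kW
Heat removed = 156.87 MJ/h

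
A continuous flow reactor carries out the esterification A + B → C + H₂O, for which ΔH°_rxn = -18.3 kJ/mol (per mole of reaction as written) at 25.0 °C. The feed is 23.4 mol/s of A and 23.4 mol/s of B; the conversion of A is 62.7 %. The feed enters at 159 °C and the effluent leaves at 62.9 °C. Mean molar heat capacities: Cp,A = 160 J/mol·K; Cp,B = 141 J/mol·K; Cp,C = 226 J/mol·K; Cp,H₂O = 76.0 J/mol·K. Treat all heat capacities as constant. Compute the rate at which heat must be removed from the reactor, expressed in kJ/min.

Extent of reaction ξ = 0.627 × 23.4 = 14.672 mol/s
Reaction term: ξ·ΔH°_rxn = 14.672 × -18.3 = -268.49 kJ/s
Sensible, feed 159→25 °C: -943.82 kJ/s
Outlet flows (mol/s): A 8.7282, B 8.7282, C 14.672, H₂O 14.672
Sensible, products 25→62.9 °C: 267.5 kJ/s
Q = ΔH = -944.81 kJ/s = -944.81 kW
Heat removed = 56689 kJ/min

Q_out = 56700 kJ/min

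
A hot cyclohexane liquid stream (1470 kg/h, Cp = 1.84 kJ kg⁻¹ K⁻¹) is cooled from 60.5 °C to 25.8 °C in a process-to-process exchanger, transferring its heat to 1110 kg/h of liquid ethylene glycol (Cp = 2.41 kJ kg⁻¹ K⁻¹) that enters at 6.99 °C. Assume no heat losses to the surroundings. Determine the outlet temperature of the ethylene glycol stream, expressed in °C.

Heat released by hot stream: Q = 1470 × 1.84 × (60.5 − 25.8) = 93857 kJ/h
Energy balance on cold side (adiabatic exchanger): Q = ṁ_c·Cp_c·(T_c,out − T_c,in)
T_c,out = 6.99 + 93857/(1110 × 2.41) = 42.075 °C

T_c,out = 42.1 °C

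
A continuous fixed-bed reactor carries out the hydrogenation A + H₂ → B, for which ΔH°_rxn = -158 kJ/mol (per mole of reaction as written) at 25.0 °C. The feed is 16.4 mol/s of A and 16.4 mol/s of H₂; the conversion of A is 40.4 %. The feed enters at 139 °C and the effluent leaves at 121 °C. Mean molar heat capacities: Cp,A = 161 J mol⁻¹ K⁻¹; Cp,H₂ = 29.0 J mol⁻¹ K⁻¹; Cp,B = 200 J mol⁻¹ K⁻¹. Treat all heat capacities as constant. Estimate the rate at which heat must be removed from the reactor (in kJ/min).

Q_out = 65800 kJ/min

Extent of reaction ξ = 0.404 × 16.4 = 6.6256 mol/s
Reaction term: ξ·ΔH°_rxn = 6.6256 × -158 = -1046.8 kJ/s
Sensible, feed 139→25 °C: -355.22 kJ/s
Outlet flows (mol/s): A 9.7744, H₂ 9.7744, B 6.6256
Sensible, products 25→121 °C: 305.5 kJ/s
Q = ΔH = -1096.6 kJ/s = -1096.6 kW
Heat removed = 65794 kJ/min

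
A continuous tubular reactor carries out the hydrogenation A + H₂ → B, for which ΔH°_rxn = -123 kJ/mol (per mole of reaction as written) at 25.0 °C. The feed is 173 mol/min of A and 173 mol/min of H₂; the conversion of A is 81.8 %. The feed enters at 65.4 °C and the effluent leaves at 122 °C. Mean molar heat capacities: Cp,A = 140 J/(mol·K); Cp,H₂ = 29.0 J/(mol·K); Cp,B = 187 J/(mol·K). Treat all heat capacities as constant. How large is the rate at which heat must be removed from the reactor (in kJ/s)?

Extent of reaction ξ = 0.818 × 173 = 141.51 mol/min
Reaction term: ξ·ΔH°_rxn = 141.51 × -123 = -17406 kJ/min
Sensible, feed 65.4→25 °C: -1181.2 kJ/min
Outlet flows (mol/min): A 31.486, H₂ 31.486, B 141.51
Sensible, products 25→122 °C: 3083.1 kJ/min
Q = ΔH = -15504 kJ/min = -258.41 kW
Heat removed = 258.41 kJ/s

Q_out = 258 kJ/s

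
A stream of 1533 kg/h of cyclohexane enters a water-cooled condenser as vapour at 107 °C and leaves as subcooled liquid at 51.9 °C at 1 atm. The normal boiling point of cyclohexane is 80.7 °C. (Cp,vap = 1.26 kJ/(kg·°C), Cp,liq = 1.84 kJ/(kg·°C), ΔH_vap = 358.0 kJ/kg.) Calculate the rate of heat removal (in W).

Q_c = 189000 W

vapour 107→80.7 °C: -33.138 kJ/kg
condensation at 80.7 °C: -358 kJ/kg
liquid 80.7→51.9 °C: -52.992 kJ/kg
Δh = -33.138 + -358 + -52.992 = -444.13 kJ/kg
Q = ṁ·Δh = 1533 kg/h × -444.13 kJ/kg = -680850 kJ/h
|Q| = 189.13 kW = 189130 W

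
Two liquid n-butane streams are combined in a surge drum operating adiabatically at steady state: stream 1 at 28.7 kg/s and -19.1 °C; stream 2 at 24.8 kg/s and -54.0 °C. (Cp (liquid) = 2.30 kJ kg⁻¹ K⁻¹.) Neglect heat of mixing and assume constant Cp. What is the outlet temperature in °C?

T_out = -35.3 °C

No heat crosses the boundary, so H_out = H_in.
Σ ṁᵢCp,ᵢTᵢ = 28.7×2.30×-19.1 + 24.8×2.30×-54.0 = -4341
Σ ṁᵢCp,ᵢ = 28.7×2.30 + 24.8×2.30 = 123.05
T_out = -4341 / 123.05 = -35.278 °C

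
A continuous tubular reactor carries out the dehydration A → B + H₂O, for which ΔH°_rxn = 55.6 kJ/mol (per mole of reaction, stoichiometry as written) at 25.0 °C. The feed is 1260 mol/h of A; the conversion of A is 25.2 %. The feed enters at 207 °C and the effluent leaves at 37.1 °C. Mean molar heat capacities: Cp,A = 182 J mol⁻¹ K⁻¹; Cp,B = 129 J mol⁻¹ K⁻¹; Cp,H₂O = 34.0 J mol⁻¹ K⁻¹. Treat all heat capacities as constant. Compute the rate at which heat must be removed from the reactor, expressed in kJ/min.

Extent of reaction ξ = 0.252 × 1260 = 317.52 mol/h
Reaction term: ξ·ΔH°_rxn = 317.52 × 55.6 = 17654 kJ/h
Sensible, feed 207→25 °C: -41736 kJ/h
Outlet flows (mol/h): A 942.48, B 317.52, H₂O 317.52
Sensible, products 25→37.1 °C: 2701.8 kJ/h
Q = ΔH = -21380 kJ/h = -5.939 kW
Heat removed = 356.34 kJ/min

Q_out = 356 kJ/min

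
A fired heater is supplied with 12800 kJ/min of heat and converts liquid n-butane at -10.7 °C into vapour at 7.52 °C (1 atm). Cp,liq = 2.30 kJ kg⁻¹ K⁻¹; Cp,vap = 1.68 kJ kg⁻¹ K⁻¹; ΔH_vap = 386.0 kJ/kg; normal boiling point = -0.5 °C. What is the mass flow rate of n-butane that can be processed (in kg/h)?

ṁ = 1820 kg/h

Δh = 2.30×(-0.5−-10.7) + 386.0 + 1.68×(7.52−-0.5) = 422.93 kJ/kg
Q = 12800 kJ/min = 213.33 kJ/s = 768000 kJ/h
ṁ = Q/Δh = 768000 / 422.93 = 1815.9 kg/h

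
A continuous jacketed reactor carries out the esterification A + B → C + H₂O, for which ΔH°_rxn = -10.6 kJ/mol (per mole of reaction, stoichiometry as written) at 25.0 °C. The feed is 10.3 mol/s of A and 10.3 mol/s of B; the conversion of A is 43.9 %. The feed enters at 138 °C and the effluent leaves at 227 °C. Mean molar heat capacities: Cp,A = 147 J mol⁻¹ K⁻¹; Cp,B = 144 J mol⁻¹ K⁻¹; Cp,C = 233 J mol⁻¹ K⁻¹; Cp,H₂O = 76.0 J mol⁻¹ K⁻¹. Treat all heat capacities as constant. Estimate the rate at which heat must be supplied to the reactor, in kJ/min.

Q_in = 14100 kJ/min

Extent of reaction ξ = 0.439 × 10.3 = 4.5217 mol/s
Reaction term: ξ·ΔH°_rxn = 4.5217 × -10.6 = -47.93 kJ/s
Sensible, feed 138→25 °C: -338.69 kJ/s
Outlet flows (mol/s): A 5.7783, B 5.7783, C 4.5217, H₂O 4.5217
Sensible, products 25→227 °C: 621.9 kJ/s
Q = ΔH = 235.27 kJ/s = 235.27 kW
Heat supplied = 14116 kJ/min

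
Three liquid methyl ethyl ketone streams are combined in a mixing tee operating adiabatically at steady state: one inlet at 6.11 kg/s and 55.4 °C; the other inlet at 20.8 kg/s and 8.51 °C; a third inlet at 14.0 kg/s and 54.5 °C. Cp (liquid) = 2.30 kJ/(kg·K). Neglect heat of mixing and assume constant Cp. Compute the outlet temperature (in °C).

Adiabatic, steady state ⇒ Σ ṁᵢCp,ᵢ(T_out − Tᵢ) = 0
T_out = Σ ṁᵢCp,ᵢTᵢ / Σ ṁᵢCp,ᵢ
      = 2940.6 / 94.093 = 31.252 °C

T_out = 31.3 °C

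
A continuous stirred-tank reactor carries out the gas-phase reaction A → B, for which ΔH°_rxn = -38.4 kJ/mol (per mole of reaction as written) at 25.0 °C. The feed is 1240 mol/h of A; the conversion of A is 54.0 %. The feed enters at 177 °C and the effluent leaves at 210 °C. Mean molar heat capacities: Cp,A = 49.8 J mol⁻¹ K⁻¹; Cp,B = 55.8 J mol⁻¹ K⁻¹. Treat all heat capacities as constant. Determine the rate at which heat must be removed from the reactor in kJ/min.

Extent of reaction ξ = 0.540 × 1240 = 669.6 mol/h
Reaction term: ξ·ΔH°_rxn = 669.6 × -38.4 = -25713 kJ/h
Sensible, feed 177→25 °C: -9386.3 kJ/h
Outlet flows (mol/h): A 570.4, B 669.6
Sensible, products 25→210 °C: 12167 kJ/h
Q = ΔH = -22932 kJ/h = -6.3699 kW
Heat removed = 382.19 kJ/min

Q_out = 382 kJ/min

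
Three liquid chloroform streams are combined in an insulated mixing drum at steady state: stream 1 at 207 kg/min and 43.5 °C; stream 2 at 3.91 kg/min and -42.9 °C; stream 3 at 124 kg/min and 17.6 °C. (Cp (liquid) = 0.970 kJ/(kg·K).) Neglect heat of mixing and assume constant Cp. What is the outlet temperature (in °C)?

T_out = 32.9 °C

No heat crosses the boundary, so H_out = H_in.
T_out = Σ ṁᵢCp,ᵢTᵢ / Σ ṁᵢCp,ᵢ
      = 10689 / 324.86 = 32.902 °C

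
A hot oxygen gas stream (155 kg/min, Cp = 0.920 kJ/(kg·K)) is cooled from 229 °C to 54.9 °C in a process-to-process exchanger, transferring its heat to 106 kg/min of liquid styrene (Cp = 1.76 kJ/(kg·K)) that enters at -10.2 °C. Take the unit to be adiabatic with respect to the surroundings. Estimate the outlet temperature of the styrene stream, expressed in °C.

T_c,out = 123 °C

Heat released by hot stream: Q = 155 × 0.920 × (229 − 54.9) = 24827 kJ/min
Energy balance on cold side (adiabatic exchanger): Q = ṁ_c·Cp_c·(T_c,out − T_c,in)
T_c,out = -10.2 + 24827/(106 × 1.76) = 122.88 °C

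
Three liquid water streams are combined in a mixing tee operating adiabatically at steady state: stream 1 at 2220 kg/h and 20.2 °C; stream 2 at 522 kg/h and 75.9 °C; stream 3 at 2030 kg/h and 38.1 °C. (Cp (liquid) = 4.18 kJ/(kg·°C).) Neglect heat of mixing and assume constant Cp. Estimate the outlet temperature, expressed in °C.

T_out = 33.9 °C

Energy balance with Q = 0: Σ ṁᵢCp,ᵢ(T_out − Tᵢ) = 0
T_out = Σ ṁᵢCp,ᵢTᵢ / Σ ṁᵢCp,ᵢ
      = 676350 / 19947 = 33.908 °C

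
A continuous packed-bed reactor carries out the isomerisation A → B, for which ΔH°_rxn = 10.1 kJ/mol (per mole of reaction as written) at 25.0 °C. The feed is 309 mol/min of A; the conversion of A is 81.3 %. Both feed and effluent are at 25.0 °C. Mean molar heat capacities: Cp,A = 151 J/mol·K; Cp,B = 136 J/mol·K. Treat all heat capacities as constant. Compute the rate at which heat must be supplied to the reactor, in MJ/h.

Q_in = 152 MJ/h

Extent of reaction ξ = 0.813 × 309 = 251.22 mol/min
Reaction term: ξ·ΔH°_rxn = 251.22 × 10.1 = 2537.3 kJ/min
Q = ΔH = 2537.3 kJ/min = 42.288 kW
Heat supplied = 152.24 MJ/h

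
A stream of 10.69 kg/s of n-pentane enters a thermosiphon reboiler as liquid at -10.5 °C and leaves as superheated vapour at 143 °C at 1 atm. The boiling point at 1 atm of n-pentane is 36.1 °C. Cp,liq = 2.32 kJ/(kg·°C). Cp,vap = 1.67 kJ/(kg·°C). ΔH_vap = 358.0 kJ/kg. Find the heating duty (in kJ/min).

liquid -10.5→36.1 °C: 108.11 kJ/kg
vaporisation at 36.1 °C: 358 kJ/kg
vapour 36.1→143 °C: 178.52 kJ/kg
Δh = 108.11 + 358 + 178.52 = 644.63 kJ/kg
Q = ṁ·Δh = 10.69 kg/s × 644.63 kJ/kg = 6891.1 kJ/s
|Q| = 6891.1 kW = 413470 kJ/min

Q = 413000 kJ/min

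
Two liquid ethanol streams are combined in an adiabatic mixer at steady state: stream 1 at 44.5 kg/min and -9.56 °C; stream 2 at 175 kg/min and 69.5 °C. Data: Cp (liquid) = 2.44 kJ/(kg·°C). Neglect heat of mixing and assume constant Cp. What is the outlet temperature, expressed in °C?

T_out = 53.5 °C

Adiabatic, steady state ⇒ Σ ṁᵢCp,ᵢ(T_out − Tᵢ) = 0
Σ ṁᵢCp,ᵢTᵢ = 44.5×2.44×-9.56 + 175×2.44×69.5 = 28638
Σ ṁᵢCp,ᵢ = 44.5×2.44 + 175×2.44 = 535.58
T_out = 28638 / 535.58 = 53.472 °C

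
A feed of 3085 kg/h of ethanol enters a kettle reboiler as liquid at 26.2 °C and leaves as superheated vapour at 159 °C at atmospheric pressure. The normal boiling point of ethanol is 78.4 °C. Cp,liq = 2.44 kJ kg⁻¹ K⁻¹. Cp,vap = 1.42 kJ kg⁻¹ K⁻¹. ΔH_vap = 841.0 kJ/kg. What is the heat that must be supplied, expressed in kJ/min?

liquid 26.2→78.4 °C: 127.37 kJ/kg
vaporisation at 78.4 °C: 841 kJ/kg
vapour 78.4→159 °C: 114.45 kJ/kg
Δh = 127.37 + 841 + 114.45 = 1082.8 kJ/kg
Q = ṁ·Δh = 3085 kg/h × 1082.8 kJ/kg = 3.3405e+06 kJ/h
|Q| = 927.92 kW = 55675 kJ/min

Q = 55700 kJ/min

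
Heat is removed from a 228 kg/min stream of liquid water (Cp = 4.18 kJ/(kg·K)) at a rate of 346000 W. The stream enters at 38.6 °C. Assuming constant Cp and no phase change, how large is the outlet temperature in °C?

T_out = 16.8 °C

Q = 346000 W = 20760 kJ/min
ΔT = Q/(ṁ·Cp) = 20760/(228×4.18) = 21.783 K
T_out = 38.6 − 21.783 = 16.817 °C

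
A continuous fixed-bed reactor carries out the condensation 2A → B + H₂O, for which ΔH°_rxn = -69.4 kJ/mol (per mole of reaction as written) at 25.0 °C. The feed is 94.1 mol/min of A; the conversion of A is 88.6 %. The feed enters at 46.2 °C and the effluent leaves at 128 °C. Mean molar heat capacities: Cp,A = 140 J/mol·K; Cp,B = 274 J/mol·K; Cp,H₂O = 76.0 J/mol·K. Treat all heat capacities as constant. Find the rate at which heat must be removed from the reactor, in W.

Extent of reaction ξ = 0.886 × 94.1 / 2 = 41.686 mol/min
Reaction term: ξ·ΔH°_rxn = 41.686 × -69.4 = -2893 kJ/min
Sensible, feed 46.2→25 °C: -279.29 kJ/min
Outlet flows (mol/min): A 10.727, B 41.686, H₂O 41.686
Sensible, products 25→128 °C: 1657.5 kJ/min
Q = ΔH = -1514.8 kJ/min = -25.247 kW
Heat removed = 25247 W

Q_out = 25200 W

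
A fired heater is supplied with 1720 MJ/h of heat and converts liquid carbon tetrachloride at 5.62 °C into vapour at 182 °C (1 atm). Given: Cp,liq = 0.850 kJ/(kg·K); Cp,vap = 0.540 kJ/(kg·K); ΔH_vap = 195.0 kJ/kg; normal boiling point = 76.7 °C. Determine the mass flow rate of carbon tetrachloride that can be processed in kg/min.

ṁ = 91.8 kg/min

Δh = 0.850×(76.7−5.62) + 195.0 + 0.540×(182−76.7) = 312.28 kJ/kg
Q = 1720 MJ/h = 477.78 kJ/s = 28667 kJ/min
ṁ = Q/Δh = 28667 / 312.28 = 91.798 kg/min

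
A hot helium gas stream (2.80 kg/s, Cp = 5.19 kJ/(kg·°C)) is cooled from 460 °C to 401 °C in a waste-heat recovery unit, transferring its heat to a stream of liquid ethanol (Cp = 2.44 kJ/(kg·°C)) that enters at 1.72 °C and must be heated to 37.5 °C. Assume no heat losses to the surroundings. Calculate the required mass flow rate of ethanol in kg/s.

Heat released by hot stream: Q = 2.80 × 5.19 × (460 − 401) = 857.39 kJ/s
Energy balance on cold side (adiabatic exchanger): Q = ṁ_c·Cp_c·(T_c,out − T_c,in)
ṁ_c = 857.39 / [2.44 × (37.5 − 1.72)] = 9.8208 kg/s

ṁ_c = 9.82 kg/s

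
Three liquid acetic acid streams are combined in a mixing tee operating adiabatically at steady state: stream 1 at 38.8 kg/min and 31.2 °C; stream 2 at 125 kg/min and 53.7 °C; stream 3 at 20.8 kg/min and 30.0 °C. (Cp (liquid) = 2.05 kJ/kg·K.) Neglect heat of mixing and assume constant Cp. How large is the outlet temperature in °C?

T_out = 46.3 °C

No heat crosses the boundary, so H_out = H_in.
Σ ṁᵢCp,ᵢTᵢ = 38.8×2.05×31.2 + 125×2.05×53.7 + 20.8×2.05×30.0 = 17521
Σ ṁᵢCp,ᵢ = 38.8×2.05 + 125×2.05 + 20.8×2.05 = 378.43
T_out = 17521 / 378.43 = 46.3 °C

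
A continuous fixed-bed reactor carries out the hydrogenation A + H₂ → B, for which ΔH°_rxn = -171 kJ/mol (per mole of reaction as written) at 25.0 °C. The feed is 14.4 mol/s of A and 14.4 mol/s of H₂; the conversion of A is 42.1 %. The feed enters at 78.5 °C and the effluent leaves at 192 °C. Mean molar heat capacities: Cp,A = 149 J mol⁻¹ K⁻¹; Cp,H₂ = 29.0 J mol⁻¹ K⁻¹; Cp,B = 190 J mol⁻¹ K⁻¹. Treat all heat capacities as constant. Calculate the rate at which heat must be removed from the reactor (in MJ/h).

Q_out = 2640 MJ/h

Extent of reaction ξ = 0.421 × 14.4 = 6.0624 mol/s
Reaction term: ξ·ΔH°_rxn = 6.0624 × -171 = -1036.7 kJ/s
Sensible, feed 78.5→25 °C: -137.13 kJ/s
Outlet flows (mol/s): A 8.3376, H₂ 8.3376, B 6.0624
Sensible, products 25→192 °C: 440.2 kJ/s
Q = ΔH = -733.6 kJ/s = -733.6 kW
Heat removed = 2641 MJ/h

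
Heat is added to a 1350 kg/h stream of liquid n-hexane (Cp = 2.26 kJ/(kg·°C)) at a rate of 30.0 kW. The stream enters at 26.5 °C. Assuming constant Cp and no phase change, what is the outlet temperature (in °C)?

Q = 30.0 kW = 108000 kJ/h
ΔT = Q/(ṁ·Cp) = 108000/(1350×2.26) = 35.398 K
T_out = 26.5 + 35.398 = 61.898 °C

T_out = 61.9 °C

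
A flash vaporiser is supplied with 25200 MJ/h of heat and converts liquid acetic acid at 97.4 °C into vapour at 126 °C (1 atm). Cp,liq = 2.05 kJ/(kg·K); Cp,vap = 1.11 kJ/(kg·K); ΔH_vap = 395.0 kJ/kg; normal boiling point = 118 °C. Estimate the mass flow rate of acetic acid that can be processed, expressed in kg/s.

ṁ = 15.7 kg/s

Δh = 2.05×(118−97.4) + 395.0 + 1.11×(126−118) = 446.11 kJ/kg
Q = 25200 MJ/h = 7000 kJ/s = 7000 kJ/s
ṁ = Q/Δh = 7000 / 446.11 = 15.691 kg/s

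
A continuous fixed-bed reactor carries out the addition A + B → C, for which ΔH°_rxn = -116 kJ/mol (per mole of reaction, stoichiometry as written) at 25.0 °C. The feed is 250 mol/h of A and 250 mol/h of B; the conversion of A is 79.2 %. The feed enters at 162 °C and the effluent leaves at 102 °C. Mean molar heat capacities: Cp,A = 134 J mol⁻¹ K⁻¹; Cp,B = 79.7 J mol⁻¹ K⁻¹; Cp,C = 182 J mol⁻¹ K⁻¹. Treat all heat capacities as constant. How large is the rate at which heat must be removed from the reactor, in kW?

Extent of reaction ξ = 0.792 × 250 = 198 mol/h
Reaction term: ξ·ΔH°_rxn = 198 × -116 = -22968 kJ/h
Sensible, feed 162→25 °C: -7319.2 kJ/h
Outlet flows (mol/h): A 52, B 52, C 198
Sensible, products 25→102 °C: 3630.4 kJ/h
Q = ΔH = -26657 kJ/h = -7.4047 kW
Heat removed = 7.4047 kW

Q_out = 7.40 kW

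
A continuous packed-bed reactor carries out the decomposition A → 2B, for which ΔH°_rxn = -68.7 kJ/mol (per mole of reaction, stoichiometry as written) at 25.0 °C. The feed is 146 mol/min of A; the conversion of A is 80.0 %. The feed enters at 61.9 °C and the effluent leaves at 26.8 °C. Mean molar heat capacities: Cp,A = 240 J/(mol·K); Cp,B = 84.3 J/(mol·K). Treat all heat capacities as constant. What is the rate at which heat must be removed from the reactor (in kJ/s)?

Extent of reaction ξ = 0.800 × 146 = 116.8 mol/min
Reaction term: ξ·ΔH°_rxn = 116.8 × -68.7 = -8024.2 kJ/min
Sensible, feed 61.9→25 °C: -1293 kJ/min
Outlet flows (mol/min): A 29.2, B 233.6
Sensible, products 25→26.8 °C: 48.061 kJ/min
Q = ΔH = -9269.1 kJ/min = -154.48 kW
Heat removed = 154.48 kJ/s

Q_out = 154 kJ/s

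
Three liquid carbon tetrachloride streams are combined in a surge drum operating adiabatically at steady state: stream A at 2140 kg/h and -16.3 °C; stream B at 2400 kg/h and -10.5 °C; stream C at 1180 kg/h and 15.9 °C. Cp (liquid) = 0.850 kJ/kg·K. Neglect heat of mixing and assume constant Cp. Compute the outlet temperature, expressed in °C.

T_out = -7.22 °C

Energy balance with Q = 0: Σ ṁᵢCp,ᵢ(T_out − Tᵢ) = 0
T_out = Σ ṁᵢCp,ᵢTᵢ / Σ ṁᵢCp,ᵢ
      = -35122 / 4862 = -7.2238 °C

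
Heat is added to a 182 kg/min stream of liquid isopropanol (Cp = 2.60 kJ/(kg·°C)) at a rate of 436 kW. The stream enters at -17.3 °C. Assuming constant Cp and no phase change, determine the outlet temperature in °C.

T_out = 38.0 °C

Q = 436 kW = 26160 kJ/min
ΔT = Q/(ṁ·Cp) = 26160/(182×2.60) = 55.283 K
T_out = -17.3 + 55.283 = 37.983 °C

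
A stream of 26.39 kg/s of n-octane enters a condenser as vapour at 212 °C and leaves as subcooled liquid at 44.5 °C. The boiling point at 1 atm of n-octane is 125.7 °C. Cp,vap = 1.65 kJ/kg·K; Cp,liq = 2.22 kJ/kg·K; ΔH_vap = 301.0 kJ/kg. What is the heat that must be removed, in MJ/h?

Q_c = 59300 MJ/h

vapour 212→125.7 °C: -142.39 kJ/kg
condensation at 125.7 °C: -301 kJ/kg
liquid 125.7→44.5 °C: -180.26 kJ/kg
Δh = -142.39 + -301 + -180.26 = -623.66 kJ/kg
Q = ṁ·Δh = 26.39 kg/s × -623.66 kJ/kg = -16458 kJ/s
|Q| = 16458 kW = 59250 MJ/h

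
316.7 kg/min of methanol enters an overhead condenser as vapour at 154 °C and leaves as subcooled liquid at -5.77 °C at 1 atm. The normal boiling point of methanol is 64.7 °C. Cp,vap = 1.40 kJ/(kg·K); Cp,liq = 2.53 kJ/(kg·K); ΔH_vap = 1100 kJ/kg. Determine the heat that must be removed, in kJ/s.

vapour 154→64.7 °C: -125.02 kJ/kg
condensation at 64.7 °C: -1100 kJ/kg
liquid 64.7→-5.77 °C: -178.29 kJ/kg
Δh = -125.02 + -1100 + -178.29 = -1403.3 kJ/kg
Q = ṁ·Δh = 316.7 kg/min × -1403.3 kJ/kg = -444430 kJ/min
|Q| = 7407.1 kW

Q_c = 7410 kJ/s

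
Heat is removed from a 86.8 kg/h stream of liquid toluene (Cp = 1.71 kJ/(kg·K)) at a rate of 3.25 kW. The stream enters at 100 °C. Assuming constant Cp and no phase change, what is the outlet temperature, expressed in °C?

T_out = 21.2 °C

Q = 3.25 kW = 11700 kJ/h
ΔT = Q/(ṁ·Cp) = 11700/(86.8×1.71) = 78.826 K
T_out = 100 − 78.826 = 21.174 °C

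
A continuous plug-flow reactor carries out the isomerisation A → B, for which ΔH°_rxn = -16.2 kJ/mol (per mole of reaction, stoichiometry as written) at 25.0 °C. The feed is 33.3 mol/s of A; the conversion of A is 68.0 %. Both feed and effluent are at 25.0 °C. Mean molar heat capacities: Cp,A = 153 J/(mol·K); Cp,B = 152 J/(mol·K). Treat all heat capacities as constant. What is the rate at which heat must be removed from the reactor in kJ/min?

Extent of reaction ξ = 0.680 × 33.3 = 22.644 mol/s
Reaction term: ξ·ΔH°_rxn = 22.644 × -16.2 = -366.83 kJ/s
Q = ΔH = -366.83 kJ/s = -366.83 kW
Heat removed = 22010 kJ/min

Q_out = 22000 kJ/min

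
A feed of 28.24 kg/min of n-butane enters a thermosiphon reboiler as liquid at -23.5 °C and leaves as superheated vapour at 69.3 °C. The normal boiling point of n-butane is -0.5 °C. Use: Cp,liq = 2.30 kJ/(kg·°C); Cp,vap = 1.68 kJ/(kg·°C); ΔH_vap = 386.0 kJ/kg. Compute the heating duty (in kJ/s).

Q = 262 kJ/s

liquid -23.5→-0.5 °C: 52.9 kJ/kg
vaporisation at -0.5 °C: 386 kJ/kg
vapour -0.5→69.3 °C: 117.26 kJ/kg
Δh = 52.9 + 386 + 117.26 = 556.16 kJ/kg
Q = ṁ·Δh = 28.24 kg/min × 556.16 kJ/kg = 15706 kJ/min
|Q| = 261.77 kW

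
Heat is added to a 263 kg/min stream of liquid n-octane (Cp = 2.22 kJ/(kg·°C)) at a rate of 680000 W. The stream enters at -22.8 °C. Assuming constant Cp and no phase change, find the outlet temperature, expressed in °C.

Q = 680000 W = 40800 kJ/min
ΔT = Q/(ṁ·Cp) = 40800/(263×2.22) = 69.88 K
T_out = -22.8 + 69.88 = 47.08 °C

T_out = 47.1 °C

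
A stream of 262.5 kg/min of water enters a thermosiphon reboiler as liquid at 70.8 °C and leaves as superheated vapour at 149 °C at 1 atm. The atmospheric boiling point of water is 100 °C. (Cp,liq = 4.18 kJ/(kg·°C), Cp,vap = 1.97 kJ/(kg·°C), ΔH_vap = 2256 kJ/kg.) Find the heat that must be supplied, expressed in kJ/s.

liquid 70.8→100 °C: 122.06 kJ/kg
vaporisation at 100 °C: 2256 kJ/kg
vapour 100→149 °C: 96.53 kJ/kg
Δh = 122.06 + 2256 + 96.53 = 2474.6 kJ/kg
Q = ṁ·Δh = 262.5 kg/min × 2474.6 kJ/kg = 649580 kJ/min
|Q| = 10826 kW

Q = 10800 kJ/s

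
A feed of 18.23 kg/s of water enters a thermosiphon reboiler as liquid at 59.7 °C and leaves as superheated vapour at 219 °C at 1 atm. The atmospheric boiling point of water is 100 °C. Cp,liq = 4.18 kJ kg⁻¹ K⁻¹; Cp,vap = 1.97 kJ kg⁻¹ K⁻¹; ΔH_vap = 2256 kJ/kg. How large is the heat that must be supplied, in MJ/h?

Q = 174000 MJ/h

liquid 59.7→100 °C: 168.45 kJ/kg
vaporisation at 100 °C: 2256 kJ/kg
vapour 100→219 °C: 234.43 kJ/kg
Δh = 168.45 + 2256 + 234.43 = 2658.9 kJ/kg
Q = ṁ·Δh = 18.23 kg/s × 2658.9 kJ/kg = 48471 kJ/s
|Q| = 48471 kW = 174500 MJ/h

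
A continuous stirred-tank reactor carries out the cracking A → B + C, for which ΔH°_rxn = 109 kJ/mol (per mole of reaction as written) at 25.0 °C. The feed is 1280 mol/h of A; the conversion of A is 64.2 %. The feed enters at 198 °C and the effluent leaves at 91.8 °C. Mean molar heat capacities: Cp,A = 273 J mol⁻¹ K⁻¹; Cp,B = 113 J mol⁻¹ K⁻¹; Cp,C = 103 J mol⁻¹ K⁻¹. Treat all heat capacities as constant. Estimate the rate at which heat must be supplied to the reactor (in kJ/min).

Q_in = 822 kJ/min

Extent of reaction ξ = 0.642 × 1280 = 821.76 mol/h
Reaction term: ξ·ΔH°_rxn = 821.76 × 109 = 89572 kJ/h
Sensible, feed 198→25 °C: -60453 kJ/h
Outlet flows (mol/h): A 458.24, B 821.76, C 821.76
Sensible, products 25→91.8 °C: 20214 kJ/h
Q = ΔH = 49332 kJ/h = 13.703 kW
Heat supplied = 822.21 kJ/min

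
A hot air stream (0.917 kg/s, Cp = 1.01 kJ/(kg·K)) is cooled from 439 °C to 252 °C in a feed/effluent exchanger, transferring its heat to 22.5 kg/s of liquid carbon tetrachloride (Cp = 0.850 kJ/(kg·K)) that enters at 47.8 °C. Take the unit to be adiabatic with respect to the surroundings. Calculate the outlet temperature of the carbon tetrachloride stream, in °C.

Heat released by hot stream: Q = 0.917 × 1.01 × (439 − 252) = 173.19 kJ/s
Energy balance on cold side (adiabatic exchanger): Q = ṁ_c·Cp_c·(T_c,out − T_c,in)
T_c,out = 47.8 + 173.19/(22.5 × 0.850) = 56.856 °C

T_c,out = 56.9 °C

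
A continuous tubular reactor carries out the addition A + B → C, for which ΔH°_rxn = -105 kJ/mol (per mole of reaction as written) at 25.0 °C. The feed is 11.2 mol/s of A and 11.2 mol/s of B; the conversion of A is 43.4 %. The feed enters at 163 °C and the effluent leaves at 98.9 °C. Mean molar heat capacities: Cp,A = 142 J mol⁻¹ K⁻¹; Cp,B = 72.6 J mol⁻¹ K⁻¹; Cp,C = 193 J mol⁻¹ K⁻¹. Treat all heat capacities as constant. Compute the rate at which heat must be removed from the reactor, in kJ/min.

Extent of reaction ξ = 0.434 × 11.2 = 4.8608 mol/s
Reaction term: ξ·ΔH°_rxn = 4.8608 × -105 = -510.38 kJ/s
Sensible, feed 163→25 °C: -331.69 kJ/s
Outlet flows (mol/s): A 6.3392, B 6.3392, C 4.8608
Sensible, products 25→98.9 °C: 169.86 kJ/s
Q = ΔH = -672.21 kJ/s = -672.21 kW
Heat removed = 40333 kJ/min

Q_out = 40300 kJ/min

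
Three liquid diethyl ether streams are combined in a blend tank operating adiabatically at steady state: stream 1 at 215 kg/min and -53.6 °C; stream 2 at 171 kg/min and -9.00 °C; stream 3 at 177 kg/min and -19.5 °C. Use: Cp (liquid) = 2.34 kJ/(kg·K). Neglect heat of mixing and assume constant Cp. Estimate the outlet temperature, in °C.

Energy balance with Q = 0: Σ ṁᵢCp,ᵢ(T_out − Tᵢ) = 0
Σ ṁᵢCp,ᵢTᵢ = 215×2.34×-53.6 + 171×2.34×-9.00 + 177×2.34×-19.5 = -38644
Σ ṁᵢCp,ᵢ = 215×2.34 + 171×2.34 + 177×2.34 = 1317.4
T_out = -38644 / 1317.4 = -29.333 °C

T_out = -29.3 °C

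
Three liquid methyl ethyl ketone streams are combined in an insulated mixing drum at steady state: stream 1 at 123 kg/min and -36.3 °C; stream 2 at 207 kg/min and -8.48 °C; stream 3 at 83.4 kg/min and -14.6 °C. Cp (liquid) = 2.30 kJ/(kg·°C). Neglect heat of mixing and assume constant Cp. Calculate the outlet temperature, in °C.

T_out = -18.0 °C

Adiabatic, steady state ⇒ Σ ṁᵢCp,ᵢ(T_out − Tᵢ) = 0
T_out = Σ ṁᵢCp,ᵢTᵢ / Σ ṁᵢCp,ᵢ
      = -17107 / 950.82 = -17.992 °C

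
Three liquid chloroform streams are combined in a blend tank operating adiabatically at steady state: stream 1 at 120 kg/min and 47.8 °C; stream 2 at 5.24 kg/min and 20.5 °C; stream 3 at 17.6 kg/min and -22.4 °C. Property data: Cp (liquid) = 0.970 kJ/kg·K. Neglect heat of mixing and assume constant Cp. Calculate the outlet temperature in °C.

Energy balance with Q = 0: Σ ṁᵢCp,ᵢ(T_out − Tᵢ) = 0
T_out = Σ ṁᵢCp,ᵢTᵢ / Σ ṁᵢCp,ᵢ
      = 5285.7 / 138.55 = 38.149 °C

T_out = 38.1 °C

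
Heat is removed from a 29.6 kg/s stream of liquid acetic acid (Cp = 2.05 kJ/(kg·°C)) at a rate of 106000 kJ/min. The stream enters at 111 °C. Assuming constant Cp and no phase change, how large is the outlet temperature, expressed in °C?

T_out = 81.9 °C

Q = 106000 kJ/min = 1766.7 kJ/s
ΔT = Q/(ṁ·Cp) = 1766.7/(29.6×2.05) = 29.114 K
T_out = 111 − 29.114 = 81.886 °C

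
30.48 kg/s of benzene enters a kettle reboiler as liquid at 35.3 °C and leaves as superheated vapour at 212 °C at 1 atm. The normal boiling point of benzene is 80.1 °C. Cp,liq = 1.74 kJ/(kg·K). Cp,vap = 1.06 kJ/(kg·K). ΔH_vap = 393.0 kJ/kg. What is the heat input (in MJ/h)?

Q = 67000 MJ/h

liquid 35.3→80.1 °C: 77.952 kJ/kg
vaporisation at 80.1 °C: 393 kJ/kg
vapour 80.1→212 °C: 139.81 kJ/kg
Δh = 77.952 + 393 + 139.81 = 610.77 kJ/kg
Q = ṁ·Δh = 30.48 kg/s × 610.77 kJ/kg = 18616 kJ/s
|Q| = 18616 kW = 67018 MJ/h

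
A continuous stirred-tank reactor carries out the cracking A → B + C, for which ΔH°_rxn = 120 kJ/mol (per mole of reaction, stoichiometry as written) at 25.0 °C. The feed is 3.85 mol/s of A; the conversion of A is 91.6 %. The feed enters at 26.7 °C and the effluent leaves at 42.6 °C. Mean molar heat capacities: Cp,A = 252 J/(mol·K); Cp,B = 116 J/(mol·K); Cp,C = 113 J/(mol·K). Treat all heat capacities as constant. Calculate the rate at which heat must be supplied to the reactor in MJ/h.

Q_in = 1570 MJ/h

Extent of reaction ξ = 0.916 × 3.85 = 3.5266 mol/s
Reaction term: ξ·ΔH°_rxn = 3.5266 × 120 = 423.19 kJ/s
Sensible, feed 26.7→25 °C: -1.6493 kJ/s
Outlet flows (mol/s): A 0.3234, B 3.5266, C 3.5266
Sensible, products 25→42.6 °C: 15.648 kJ/s
Q = ΔH = 437.19 kJ/s = 437.19 kW
Heat supplied = 1573.9 MJ/h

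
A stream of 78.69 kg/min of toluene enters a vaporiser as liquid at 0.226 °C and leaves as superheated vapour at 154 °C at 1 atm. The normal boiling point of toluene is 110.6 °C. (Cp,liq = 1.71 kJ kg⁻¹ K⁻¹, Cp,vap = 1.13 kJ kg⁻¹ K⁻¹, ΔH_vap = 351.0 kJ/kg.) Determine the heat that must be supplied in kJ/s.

Q = 772 kJ/s

liquid 0.226→110.6 °C: 188.74 kJ/kg
vaporisation at 110.6 °C: 351 kJ/kg
vapour 110.6→154 °C: 49.042 kJ/kg
Δh = 188.74 + 351 + 49.042 = 588.78 kJ/kg
Q = ṁ·Δh = 78.69 kg/min × 588.78 kJ/kg = 46331 kJ/min
|Q| = 772.19 kW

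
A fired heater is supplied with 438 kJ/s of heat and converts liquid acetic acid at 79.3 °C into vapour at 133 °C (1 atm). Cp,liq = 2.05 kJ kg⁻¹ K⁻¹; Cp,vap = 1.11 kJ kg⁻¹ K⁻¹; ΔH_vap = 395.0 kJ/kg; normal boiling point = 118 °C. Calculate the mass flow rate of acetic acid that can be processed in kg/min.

Δh = 2.05×(118−79.3) + 395.0 + 1.11×(133−118) = 490.98 kJ/kg
Q = 438 kJ/s = 438 kJ/s = 26280 kJ/min
ṁ = Q/Δh = 26280 / 490.98 = 53.525 kg/min

ṁ = 53.5 kg/min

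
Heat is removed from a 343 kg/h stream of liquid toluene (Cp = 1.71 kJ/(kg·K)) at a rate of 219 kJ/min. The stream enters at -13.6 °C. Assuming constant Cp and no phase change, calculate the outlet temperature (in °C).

Q = 219 kJ/min = 13140 kJ/h
ΔT = Q/(ṁ·Cp) = 13140/(343×1.71) = 22.403 K
T_out = -13.6 − 22.403 = -36.003 °C

T_out = -36.0 °C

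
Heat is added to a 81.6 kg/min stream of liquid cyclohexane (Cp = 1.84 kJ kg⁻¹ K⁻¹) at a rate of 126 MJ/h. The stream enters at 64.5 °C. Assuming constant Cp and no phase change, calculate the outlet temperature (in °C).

Q = 126 MJ/h = 2100 kJ/min
ΔT = Q/(ṁ·Cp) = 2100/(81.6×1.84) = 13.987 K
T_out = 64.5 + 13.987 = 78.487 °C

T_out = 78.5 °C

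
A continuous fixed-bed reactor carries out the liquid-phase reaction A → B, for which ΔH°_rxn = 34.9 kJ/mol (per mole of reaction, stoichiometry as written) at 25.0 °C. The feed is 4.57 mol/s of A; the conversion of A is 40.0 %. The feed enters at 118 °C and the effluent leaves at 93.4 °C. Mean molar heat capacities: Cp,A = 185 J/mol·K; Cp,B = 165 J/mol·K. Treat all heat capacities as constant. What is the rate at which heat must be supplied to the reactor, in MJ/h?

Q_in = 146 MJ/h

Extent of reaction ξ = 0.400 × 4.57 = 1.828 mol/s
Reaction term: ξ·ΔH°_rxn = 1.828 × 34.9 = 63.797 kJ/s
Sensible, feed 118→25 °C: -78.627 kJ/s
Outlet flows (mol/s): A 2.742, B 1.828
Sensible, products 25→93.4 °C: 55.328 kJ/s
Q = ΔH = 40.498 kJ/s = 40.498 kW
Heat supplied = 145.79 MJ/h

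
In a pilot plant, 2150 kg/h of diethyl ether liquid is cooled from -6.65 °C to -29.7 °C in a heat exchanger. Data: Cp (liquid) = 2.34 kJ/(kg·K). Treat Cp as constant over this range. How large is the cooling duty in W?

Q = ṁ·Cp·ΔT = 2150 × 2.34 × (-29.7 − -6.65) = -115960 kJ/h
Converting: 115960 / 3600 s = 32.212 kW
Cooling duty = 32212 W

Q_c = 32200 W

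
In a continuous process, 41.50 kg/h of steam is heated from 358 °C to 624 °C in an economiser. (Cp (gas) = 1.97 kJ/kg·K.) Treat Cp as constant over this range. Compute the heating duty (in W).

Q = 6040 W

Q = ṁ·Cp·ΔT = 41.50 × 1.97 × (624 − 358) = 21747 kJ/h
Converting: 21747 / 3600 s = 6.0408 kW
Heating duty = 6040.8 W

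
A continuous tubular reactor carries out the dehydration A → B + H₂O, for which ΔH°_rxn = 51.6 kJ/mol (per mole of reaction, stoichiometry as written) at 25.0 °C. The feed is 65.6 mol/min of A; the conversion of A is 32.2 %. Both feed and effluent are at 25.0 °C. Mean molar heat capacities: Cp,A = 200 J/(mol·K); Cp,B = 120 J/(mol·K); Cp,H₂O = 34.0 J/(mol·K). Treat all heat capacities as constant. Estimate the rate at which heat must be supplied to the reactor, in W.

Q_in = 18200 W

Extent of reaction ξ = 0.322 × 65.6 = 21.123 mol/min
Reaction term: ξ·ΔH°_rxn = 21.123 × 51.6 = 1090 kJ/min
Q = ΔH = 1090 kJ/min = 18.166 kW
Heat supplied = 18166 W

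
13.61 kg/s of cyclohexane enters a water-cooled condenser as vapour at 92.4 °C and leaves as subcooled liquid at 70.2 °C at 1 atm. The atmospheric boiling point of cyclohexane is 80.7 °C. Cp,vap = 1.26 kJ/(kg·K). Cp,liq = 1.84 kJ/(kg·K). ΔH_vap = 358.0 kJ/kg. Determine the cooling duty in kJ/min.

Q_c = 320000 kJ/min

vapour 92.4→80.7 °C: -14.742 kJ/kg
condensation at 80.7 °C: -358 kJ/kg
liquid 80.7→70.2 °C: -19.32 kJ/kg
Δh = -14.742 + -358 + -19.32 = -392.06 kJ/kg
Q = ṁ·Δh = 13.61 kg/s × -392.06 kJ/kg = -5336 kJ/s
|Q| = 5336 kW = 320160 kJ/min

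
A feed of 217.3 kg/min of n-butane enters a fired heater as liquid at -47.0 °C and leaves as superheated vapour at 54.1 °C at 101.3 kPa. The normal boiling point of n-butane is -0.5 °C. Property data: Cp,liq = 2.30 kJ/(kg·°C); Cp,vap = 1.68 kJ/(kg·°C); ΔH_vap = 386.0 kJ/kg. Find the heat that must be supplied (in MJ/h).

liquid -47.0→-0.5 °C: 106.95 kJ/kg
vaporisation at -0.5 °C: 386 kJ/kg
vapour -0.5→54.1 °C: 91.728 kJ/kg
Δh = 106.95 + 386 + 91.728 = 584.68 kJ/kg
Q = ṁ·Δh = 217.3 kg/min × 584.68 kJ/kg = 127050 kJ/min
|Q| = 2117.5 kW = 7623 MJ/h

Q = 7620 MJ/h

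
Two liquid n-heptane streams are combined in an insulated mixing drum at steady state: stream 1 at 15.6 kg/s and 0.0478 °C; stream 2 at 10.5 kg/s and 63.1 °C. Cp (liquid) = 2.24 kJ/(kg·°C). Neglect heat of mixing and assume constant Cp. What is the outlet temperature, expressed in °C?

T_out = 25.4 °C

No heat crosses the boundary, so H_out = H_in.
T_out = Σ ṁᵢCp,ᵢTᵢ / Σ ṁᵢCp,ᵢ
      = 1485.8 / 58.464 = 25.414 °C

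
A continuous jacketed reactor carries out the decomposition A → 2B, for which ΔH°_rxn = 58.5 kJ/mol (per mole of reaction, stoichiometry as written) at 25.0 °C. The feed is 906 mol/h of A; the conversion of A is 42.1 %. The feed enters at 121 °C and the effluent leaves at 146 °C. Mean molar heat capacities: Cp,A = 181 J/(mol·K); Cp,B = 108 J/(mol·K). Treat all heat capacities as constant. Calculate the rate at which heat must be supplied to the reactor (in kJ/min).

Extent of reaction ξ = 0.421 × 906 = 381.43 mol/h
Reaction term: ξ·ΔH°_rxn = 381.43 × 58.5 = 22313 kJ/h
Sensible, feed 121→25 °C: -15743 kJ/h
Outlet flows (mol/h): A 524.57, B 762.85
Sensible, products 25→146 °C: 21458 kJ/h
Q = ΔH = 28028 kJ/h = 7.7857 kW
Heat supplied = 467.14 kJ/min

Q_in = 467 kJ/min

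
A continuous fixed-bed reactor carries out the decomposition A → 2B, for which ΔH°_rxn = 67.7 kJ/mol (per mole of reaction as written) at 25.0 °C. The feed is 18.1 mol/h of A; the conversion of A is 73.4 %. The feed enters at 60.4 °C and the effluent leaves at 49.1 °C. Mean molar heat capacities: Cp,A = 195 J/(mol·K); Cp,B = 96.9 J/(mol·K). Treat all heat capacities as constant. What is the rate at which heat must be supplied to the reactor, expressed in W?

Extent of reaction ξ = 0.734 × 18.1 = 13.285 mol/h
Reaction term: ξ·ΔH°_rxn = 13.285 × 67.7 = 899.42 kJ/h
Sensible, feed 60.4→25 °C: -124.94 kJ/h
Outlet flows (mol/h): A 4.8146, B 26.571
Sensible, products 25→49.1 °C: 84.677 kJ/h
Q = ΔH = 859.15 kJ/h = 0.23865 kW
Heat supplied = 238.65 W

Q_in = 239 W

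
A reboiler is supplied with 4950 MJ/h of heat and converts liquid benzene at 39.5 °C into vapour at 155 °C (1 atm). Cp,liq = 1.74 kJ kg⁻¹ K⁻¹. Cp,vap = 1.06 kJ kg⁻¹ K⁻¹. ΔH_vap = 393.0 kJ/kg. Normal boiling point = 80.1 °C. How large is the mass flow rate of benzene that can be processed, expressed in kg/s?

ṁ = 2.53 kg/s

Δh = 1.74×(80.1−39.5) + 393.0 + 1.06×(155−80.1) = 543.04 kJ/kg
Q = 4950 MJ/h = 1375 kJ/s = 1375 kJ/s
ṁ = Q/Δh = 1375 / 543.04 = 2.5321 kg/s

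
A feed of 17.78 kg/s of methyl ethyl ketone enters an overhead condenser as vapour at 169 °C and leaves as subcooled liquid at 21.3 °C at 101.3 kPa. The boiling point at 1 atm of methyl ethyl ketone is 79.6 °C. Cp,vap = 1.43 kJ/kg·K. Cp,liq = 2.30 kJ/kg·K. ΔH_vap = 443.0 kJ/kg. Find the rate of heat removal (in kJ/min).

vapour 169→79.6 °C: -127.84 kJ/kg
condensation at 79.6 °C: -443 kJ/kg
liquid 79.6→21.3 °C: -134.09 kJ/kg
Δh = -127.84 + -443 + -134.09 = -704.93 kJ/kg
Q = ṁ·Δh = 17.78 kg/s × -704.93 kJ/kg = -12534 kJ/s
|Q| = 12534 kW = 752020 kJ/min

Q_c = 752000 kJ/min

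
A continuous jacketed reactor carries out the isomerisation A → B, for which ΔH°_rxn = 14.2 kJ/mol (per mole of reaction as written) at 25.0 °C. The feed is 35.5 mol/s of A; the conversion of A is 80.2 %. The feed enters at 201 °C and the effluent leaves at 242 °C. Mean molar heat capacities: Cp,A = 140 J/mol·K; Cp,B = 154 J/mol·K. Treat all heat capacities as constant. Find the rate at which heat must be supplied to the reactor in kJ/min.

Q_in = 41700 kJ/min

Extent of reaction ξ = 0.802 × 35.5 = 28.471 mol/s
Reaction term: ξ·ΔH°_rxn = 28.471 × 14.2 = 404.29 kJ/s
Sensible, feed 201→25 °C: -874.72 kJ/s
Outlet flows (mol/s): A 7.029, B 28.471
Sensible, products 25→242 °C: 1165 kJ/s
Q = ΔH = 694.55 kJ/s = 694.55 kW
Heat supplied = 41673 kJ/min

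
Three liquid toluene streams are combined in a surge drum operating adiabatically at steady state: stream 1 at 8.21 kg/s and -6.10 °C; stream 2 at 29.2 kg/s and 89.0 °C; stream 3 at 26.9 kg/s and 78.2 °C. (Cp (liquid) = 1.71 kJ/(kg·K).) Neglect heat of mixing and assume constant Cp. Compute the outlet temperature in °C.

No heat crosses the boundary, so H_out = H_in.
T_out = Σ ṁᵢCp,ᵢTᵢ / Σ ṁᵢCp,ᵢ
      = 7955.4 / 109.97 = 72.342 °C

T_out = 72.3 °C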